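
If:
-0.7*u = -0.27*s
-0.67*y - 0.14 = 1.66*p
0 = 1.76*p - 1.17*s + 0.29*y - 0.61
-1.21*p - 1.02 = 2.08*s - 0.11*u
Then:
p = 0.05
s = -0.53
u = -0.20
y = -0.33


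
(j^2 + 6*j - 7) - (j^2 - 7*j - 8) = 13*j + 1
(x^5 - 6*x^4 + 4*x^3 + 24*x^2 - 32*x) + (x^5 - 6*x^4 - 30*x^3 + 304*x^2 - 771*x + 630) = 2*x^5 - 12*x^4 - 26*x^3 + 328*x^2 - 803*x + 630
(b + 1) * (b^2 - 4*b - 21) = b^3 - 3*b^2 - 25*b - 21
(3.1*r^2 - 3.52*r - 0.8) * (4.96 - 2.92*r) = -9.052*r^3 + 25.6544*r^2 - 15.1232*r - 3.968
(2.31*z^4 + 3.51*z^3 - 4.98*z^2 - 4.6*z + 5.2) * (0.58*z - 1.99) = 1.3398*z^5 - 2.5611*z^4 - 9.8733*z^3 + 7.2422*z^2 + 12.17*z - 10.348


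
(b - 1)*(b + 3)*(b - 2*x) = b^3 - 2*b^2*x + 2*b^2 - 4*b*x - 3*b + 6*x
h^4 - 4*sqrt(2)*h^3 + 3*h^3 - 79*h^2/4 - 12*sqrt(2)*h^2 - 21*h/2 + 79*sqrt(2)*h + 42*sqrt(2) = (h - 7/2)*(h + 1/2)*(h + 6)*(h - 4*sqrt(2))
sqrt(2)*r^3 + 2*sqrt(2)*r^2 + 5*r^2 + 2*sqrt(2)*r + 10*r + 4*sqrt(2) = (r + 2)*(r + 2*sqrt(2))*(sqrt(2)*r + 1)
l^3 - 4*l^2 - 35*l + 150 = (l - 5)^2*(l + 6)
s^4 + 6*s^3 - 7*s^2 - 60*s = s*(s - 3)*(s + 4)*(s + 5)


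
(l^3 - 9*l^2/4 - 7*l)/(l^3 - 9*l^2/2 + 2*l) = (4*l + 7)/(2*(2*l - 1))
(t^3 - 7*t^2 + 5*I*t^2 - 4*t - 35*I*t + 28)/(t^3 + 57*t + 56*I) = (t^2 + t*(-7 + 4*I) - 28*I)/(t^2 - I*t + 56)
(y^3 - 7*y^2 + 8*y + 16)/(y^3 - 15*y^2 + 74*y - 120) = (y^2 - 3*y - 4)/(y^2 - 11*y + 30)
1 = 1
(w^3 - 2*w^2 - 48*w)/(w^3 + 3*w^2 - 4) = w*(w^2 - 2*w - 48)/(w^3 + 3*w^2 - 4)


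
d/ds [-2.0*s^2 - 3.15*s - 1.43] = -4.0*s - 3.15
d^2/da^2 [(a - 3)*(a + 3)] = 2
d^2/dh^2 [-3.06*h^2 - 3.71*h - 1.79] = -6.12000000000000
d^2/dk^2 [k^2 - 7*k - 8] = 2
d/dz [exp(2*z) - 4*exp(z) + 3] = 2*(exp(z) - 2)*exp(z)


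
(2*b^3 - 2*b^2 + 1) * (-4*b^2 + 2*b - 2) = -8*b^5 + 12*b^4 - 8*b^3 + 2*b - 2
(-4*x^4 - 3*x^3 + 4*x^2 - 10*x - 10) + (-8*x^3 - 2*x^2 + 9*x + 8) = -4*x^4 - 11*x^3 + 2*x^2 - x - 2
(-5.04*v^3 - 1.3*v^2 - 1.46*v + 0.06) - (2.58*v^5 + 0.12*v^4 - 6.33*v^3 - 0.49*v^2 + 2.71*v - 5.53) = -2.58*v^5 - 0.12*v^4 + 1.29*v^3 - 0.81*v^2 - 4.17*v + 5.59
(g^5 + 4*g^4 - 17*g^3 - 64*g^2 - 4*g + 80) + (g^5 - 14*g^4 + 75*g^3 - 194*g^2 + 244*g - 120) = 2*g^5 - 10*g^4 + 58*g^3 - 258*g^2 + 240*g - 40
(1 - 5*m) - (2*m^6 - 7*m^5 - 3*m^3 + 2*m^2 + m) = -2*m^6 + 7*m^5 + 3*m^3 - 2*m^2 - 6*m + 1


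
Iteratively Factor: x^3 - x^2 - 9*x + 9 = (x - 1)*(x^2 - 9) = (x - 1)*(x + 3)*(x - 3)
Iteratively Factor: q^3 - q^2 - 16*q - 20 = (q + 2)*(q^2 - 3*q - 10) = (q - 5)*(q + 2)*(q + 2)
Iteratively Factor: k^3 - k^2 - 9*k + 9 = (k + 3)*(k^2 - 4*k + 3) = (k - 1)*(k + 3)*(k - 3)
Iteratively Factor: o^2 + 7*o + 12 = (o + 3)*(o + 4)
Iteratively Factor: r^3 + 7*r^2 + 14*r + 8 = (r + 2)*(r^2 + 5*r + 4) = (r + 1)*(r + 2)*(r + 4)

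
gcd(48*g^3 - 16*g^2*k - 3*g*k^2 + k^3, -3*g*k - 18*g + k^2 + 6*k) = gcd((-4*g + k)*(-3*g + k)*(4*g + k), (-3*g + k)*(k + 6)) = 3*g - k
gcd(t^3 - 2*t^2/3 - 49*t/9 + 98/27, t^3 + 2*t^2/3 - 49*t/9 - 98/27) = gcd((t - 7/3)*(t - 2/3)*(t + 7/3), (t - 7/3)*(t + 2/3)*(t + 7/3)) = t^2 - 49/9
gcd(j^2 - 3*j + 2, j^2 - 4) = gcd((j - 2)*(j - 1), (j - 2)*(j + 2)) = j - 2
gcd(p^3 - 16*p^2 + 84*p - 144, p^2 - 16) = p - 4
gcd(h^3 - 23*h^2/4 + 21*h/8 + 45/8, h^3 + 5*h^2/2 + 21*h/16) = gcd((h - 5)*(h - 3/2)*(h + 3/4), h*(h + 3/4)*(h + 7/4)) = h + 3/4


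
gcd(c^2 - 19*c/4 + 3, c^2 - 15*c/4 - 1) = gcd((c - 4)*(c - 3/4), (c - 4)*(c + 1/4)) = c - 4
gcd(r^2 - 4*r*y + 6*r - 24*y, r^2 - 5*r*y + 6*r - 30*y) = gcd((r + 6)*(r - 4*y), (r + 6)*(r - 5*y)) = r + 6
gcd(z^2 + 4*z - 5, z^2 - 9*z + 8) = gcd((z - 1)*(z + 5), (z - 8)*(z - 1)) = z - 1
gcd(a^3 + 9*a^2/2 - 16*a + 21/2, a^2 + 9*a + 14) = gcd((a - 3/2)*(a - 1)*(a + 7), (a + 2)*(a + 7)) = a + 7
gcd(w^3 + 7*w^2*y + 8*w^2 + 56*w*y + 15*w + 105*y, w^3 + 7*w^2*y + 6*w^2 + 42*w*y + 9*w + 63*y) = w^2 + 7*w*y + 3*w + 21*y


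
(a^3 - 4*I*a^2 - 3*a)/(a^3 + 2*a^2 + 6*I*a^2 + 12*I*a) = (a^2 - 4*I*a - 3)/(a^2 + a*(2 + 6*I) + 12*I)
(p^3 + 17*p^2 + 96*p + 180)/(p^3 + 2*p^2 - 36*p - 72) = (p^2 + 11*p + 30)/(p^2 - 4*p - 12)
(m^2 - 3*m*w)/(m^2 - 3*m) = (m - 3*w)/(m - 3)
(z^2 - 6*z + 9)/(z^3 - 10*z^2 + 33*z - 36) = 1/(z - 4)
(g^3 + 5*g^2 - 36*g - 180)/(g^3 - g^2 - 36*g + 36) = (g + 5)/(g - 1)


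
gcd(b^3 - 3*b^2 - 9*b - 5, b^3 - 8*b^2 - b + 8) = b + 1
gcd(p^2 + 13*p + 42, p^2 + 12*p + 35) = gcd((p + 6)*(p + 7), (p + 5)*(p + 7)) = p + 7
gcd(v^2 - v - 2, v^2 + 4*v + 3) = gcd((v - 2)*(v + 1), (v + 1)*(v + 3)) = v + 1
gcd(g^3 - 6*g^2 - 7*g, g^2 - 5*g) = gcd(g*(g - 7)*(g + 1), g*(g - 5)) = g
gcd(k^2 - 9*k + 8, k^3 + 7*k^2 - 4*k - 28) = 1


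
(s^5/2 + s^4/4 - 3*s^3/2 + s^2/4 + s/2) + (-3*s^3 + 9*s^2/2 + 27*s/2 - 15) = s^5/2 + s^4/4 - 9*s^3/2 + 19*s^2/4 + 14*s - 15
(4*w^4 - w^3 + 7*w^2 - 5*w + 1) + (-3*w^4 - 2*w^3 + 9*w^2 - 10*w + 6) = w^4 - 3*w^3 + 16*w^2 - 15*w + 7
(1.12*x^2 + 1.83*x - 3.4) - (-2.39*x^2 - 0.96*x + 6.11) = 3.51*x^2 + 2.79*x - 9.51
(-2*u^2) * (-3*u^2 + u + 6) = 6*u^4 - 2*u^3 - 12*u^2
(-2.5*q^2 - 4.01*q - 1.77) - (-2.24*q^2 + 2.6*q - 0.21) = -0.26*q^2 - 6.61*q - 1.56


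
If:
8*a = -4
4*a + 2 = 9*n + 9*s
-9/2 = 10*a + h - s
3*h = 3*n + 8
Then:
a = -1/2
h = 19/12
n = -13/12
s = 13/12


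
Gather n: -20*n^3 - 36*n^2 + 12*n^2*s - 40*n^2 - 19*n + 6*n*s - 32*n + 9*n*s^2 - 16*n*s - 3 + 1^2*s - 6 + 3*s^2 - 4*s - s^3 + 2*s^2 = -20*n^3 + n^2*(12*s - 76) + n*(9*s^2 - 10*s - 51) - s^3 + 5*s^2 - 3*s - 9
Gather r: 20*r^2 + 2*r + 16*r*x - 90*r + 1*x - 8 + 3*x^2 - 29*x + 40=20*r^2 + r*(16*x - 88) + 3*x^2 - 28*x + 32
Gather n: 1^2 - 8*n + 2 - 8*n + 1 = 4 - 16*n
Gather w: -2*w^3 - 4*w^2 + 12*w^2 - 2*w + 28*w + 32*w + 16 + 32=-2*w^3 + 8*w^2 + 58*w + 48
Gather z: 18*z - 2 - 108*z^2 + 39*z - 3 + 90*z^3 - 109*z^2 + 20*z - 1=90*z^3 - 217*z^2 + 77*z - 6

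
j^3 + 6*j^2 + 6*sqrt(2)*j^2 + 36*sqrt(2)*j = j*(j + 6)*(j + 6*sqrt(2))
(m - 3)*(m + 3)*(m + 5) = m^3 + 5*m^2 - 9*m - 45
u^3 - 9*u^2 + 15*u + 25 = (u - 5)^2*(u + 1)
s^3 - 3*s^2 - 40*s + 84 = (s - 7)*(s - 2)*(s + 6)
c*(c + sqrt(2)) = c^2 + sqrt(2)*c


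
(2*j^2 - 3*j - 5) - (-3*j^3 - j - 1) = 3*j^3 + 2*j^2 - 2*j - 4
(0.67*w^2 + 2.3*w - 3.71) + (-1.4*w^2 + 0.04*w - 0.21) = -0.73*w^2 + 2.34*w - 3.92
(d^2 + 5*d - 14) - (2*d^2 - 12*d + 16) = -d^2 + 17*d - 30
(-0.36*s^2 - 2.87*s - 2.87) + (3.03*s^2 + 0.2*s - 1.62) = 2.67*s^2 - 2.67*s - 4.49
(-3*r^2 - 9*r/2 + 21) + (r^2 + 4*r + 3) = -2*r^2 - r/2 + 24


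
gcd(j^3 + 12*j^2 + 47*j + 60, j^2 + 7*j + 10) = j + 5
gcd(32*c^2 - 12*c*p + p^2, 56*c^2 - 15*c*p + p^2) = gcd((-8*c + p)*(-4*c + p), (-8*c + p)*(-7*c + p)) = -8*c + p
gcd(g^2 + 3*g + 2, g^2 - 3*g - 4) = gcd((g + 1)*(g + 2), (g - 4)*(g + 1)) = g + 1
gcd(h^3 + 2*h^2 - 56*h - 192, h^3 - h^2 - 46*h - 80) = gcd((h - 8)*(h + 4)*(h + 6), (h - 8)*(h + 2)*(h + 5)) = h - 8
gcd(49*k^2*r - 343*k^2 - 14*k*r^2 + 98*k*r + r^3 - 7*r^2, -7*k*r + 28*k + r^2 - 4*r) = -7*k + r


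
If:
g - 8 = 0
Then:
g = 8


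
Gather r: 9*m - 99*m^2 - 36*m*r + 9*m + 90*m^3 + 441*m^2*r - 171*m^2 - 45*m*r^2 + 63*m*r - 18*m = 90*m^3 - 270*m^2 - 45*m*r^2 + r*(441*m^2 + 27*m)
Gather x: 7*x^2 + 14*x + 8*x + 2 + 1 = 7*x^2 + 22*x + 3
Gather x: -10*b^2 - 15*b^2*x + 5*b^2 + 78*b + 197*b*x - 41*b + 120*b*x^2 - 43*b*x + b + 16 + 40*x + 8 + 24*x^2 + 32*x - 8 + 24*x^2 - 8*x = -5*b^2 + 38*b + x^2*(120*b + 48) + x*(-15*b^2 + 154*b + 64) + 16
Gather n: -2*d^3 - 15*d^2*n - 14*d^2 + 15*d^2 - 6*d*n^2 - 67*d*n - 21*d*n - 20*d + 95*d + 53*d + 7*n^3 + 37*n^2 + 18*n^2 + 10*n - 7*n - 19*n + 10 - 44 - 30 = -2*d^3 + d^2 + 128*d + 7*n^3 + n^2*(55 - 6*d) + n*(-15*d^2 - 88*d - 16) - 64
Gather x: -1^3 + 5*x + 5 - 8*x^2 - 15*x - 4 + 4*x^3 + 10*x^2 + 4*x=4*x^3 + 2*x^2 - 6*x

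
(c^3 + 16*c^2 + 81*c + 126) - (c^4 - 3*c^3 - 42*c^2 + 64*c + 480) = -c^4 + 4*c^3 + 58*c^2 + 17*c - 354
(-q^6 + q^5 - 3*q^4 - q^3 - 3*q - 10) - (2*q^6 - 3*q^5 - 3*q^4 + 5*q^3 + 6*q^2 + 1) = -3*q^6 + 4*q^5 - 6*q^3 - 6*q^2 - 3*q - 11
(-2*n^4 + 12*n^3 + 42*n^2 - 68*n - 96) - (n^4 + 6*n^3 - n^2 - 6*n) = -3*n^4 + 6*n^3 + 43*n^2 - 62*n - 96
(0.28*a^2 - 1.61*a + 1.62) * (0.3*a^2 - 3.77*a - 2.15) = 0.084*a^4 - 1.5386*a^3 + 5.9537*a^2 - 2.6459*a - 3.483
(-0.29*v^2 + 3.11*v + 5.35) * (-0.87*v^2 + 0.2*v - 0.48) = 0.2523*v^4 - 2.7637*v^3 - 3.8933*v^2 - 0.4228*v - 2.568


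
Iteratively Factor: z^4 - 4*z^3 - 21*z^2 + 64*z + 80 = (z + 4)*(z^3 - 8*z^2 + 11*z + 20) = (z - 4)*(z + 4)*(z^2 - 4*z - 5) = (z - 5)*(z - 4)*(z + 4)*(z + 1)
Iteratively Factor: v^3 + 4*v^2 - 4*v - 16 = (v - 2)*(v^2 + 6*v + 8) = (v - 2)*(v + 2)*(v + 4)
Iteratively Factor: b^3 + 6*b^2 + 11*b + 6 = (b + 2)*(b^2 + 4*b + 3) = (b + 2)*(b + 3)*(b + 1)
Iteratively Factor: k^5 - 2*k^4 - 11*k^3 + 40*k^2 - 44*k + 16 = (k - 2)*(k^4 - 11*k^2 + 18*k - 8) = (k - 2)*(k - 1)*(k^3 + k^2 - 10*k + 8) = (k - 2)*(k - 1)^2*(k^2 + 2*k - 8) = (k - 2)^2*(k - 1)^2*(k + 4)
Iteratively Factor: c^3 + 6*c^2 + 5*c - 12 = (c - 1)*(c^2 + 7*c + 12) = (c - 1)*(c + 4)*(c + 3)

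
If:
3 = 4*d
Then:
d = 3/4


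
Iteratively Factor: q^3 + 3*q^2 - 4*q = (q)*(q^2 + 3*q - 4) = q*(q - 1)*(q + 4)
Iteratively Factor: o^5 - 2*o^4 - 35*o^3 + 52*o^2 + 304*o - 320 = (o + 4)*(o^4 - 6*o^3 - 11*o^2 + 96*o - 80) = (o - 1)*(o + 4)*(o^3 - 5*o^2 - 16*o + 80) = (o - 4)*(o - 1)*(o + 4)*(o^2 - o - 20) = (o - 4)*(o - 1)*(o + 4)^2*(o - 5)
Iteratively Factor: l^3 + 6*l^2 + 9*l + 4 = (l + 1)*(l^2 + 5*l + 4) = (l + 1)^2*(l + 4)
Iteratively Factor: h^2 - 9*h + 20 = (h - 4)*(h - 5)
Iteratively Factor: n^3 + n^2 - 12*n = (n - 3)*(n^2 + 4*n) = n*(n - 3)*(n + 4)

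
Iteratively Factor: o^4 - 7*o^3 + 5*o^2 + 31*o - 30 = (o - 1)*(o^3 - 6*o^2 - o + 30) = (o - 1)*(o + 2)*(o^2 - 8*o + 15) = (o - 3)*(o - 1)*(o + 2)*(o - 5)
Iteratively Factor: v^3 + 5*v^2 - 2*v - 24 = (v + 4)*(v^2 + v - 6) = (v + 3)*(v + 4)*(v - 2)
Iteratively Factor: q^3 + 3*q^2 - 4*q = (q + 4)*(q^2 - q) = q*(q + 4)*(q - 1)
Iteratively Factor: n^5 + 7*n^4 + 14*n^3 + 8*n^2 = (n + 2)*(n^4 + 5*n^3 + 4*n^2) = (n + 2)*(n + 4)*(n^3 + n^2) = (n + 1)*(n + 2)*(n + 4)*(n^2) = n*(n + 1)*(n + 2)*(n + 4)*(n)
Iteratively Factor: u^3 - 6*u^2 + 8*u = (u - 4)*(u^2 - 2*u) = u*(u - 4)*(u - 2)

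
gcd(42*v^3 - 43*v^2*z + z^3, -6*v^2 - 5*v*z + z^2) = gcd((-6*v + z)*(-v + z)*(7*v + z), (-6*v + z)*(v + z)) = -6*v + z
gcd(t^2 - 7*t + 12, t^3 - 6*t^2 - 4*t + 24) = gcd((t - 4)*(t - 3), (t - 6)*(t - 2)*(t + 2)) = 1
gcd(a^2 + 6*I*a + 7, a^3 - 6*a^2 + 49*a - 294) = a + 7*I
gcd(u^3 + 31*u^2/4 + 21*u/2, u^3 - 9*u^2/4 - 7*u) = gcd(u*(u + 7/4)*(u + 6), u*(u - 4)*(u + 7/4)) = u^2 + 7*u/4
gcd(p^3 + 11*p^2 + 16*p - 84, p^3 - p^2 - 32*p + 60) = p^2 + 4*p - 12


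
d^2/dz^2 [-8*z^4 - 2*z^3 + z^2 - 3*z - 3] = -96*z^2 - 12*z + 2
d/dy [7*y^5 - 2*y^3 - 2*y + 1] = 35*y^4 - 6*y^2 - 2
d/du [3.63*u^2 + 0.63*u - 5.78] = 7.26*u + 0.63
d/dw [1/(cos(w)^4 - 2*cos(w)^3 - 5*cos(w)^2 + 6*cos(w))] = 2*(3*sin(w)^3/cos(w)^2 + 2*sin(w)*cos(w) - 5*tan(w))/((cos(w) - 3)^2*(cos(w) - 1)^2*(cos(w) + 2)^2)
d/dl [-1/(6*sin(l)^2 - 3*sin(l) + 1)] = 3*(4*sin(l) - 1)*cos(l)/(6*sin(l)^2 - 3*sin(l) + 1)^2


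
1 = 1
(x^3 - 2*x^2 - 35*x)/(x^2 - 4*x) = (x^2 - 2*x - 35)/(x - 4)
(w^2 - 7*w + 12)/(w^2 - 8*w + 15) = (w - 4)/(w - 5)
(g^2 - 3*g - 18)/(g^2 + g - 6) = (g - 6)/(g - 2)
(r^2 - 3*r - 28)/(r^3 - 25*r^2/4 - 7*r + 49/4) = 4*(r + 4)/(4*r^2 + 3*r - 7)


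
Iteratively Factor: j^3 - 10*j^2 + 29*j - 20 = (j - 4)*(j^2 - 6*j + 5) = (j - 5)*(j - 4)*(j - 1)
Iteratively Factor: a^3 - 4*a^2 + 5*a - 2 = (a - 1)*(a^2 - 3*a + 2) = (a - 2)*(a - 1)*(a - 1)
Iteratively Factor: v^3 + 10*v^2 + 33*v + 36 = (v + 4)*(v^2 + 6*v + 9) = (v + 3)*(v + 4)*(v + 3)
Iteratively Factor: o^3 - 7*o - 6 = (o + 2)*(o^2 - 2*o - 3) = (o + 1)*(o + 2)*(o - 3)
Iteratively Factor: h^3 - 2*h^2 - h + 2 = (h - 2)*(h^2 - 1) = (h - 2)*(h + 1)*(h - 1)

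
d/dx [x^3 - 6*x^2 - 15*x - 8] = 3*x^2 - 12*x - 15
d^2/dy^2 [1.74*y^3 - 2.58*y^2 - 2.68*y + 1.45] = 10.44*y - 5.16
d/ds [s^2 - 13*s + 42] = 2*s - 13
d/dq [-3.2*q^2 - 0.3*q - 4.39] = -6.4*q - 0.3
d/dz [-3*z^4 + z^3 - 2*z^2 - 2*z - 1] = -12*z^3 + 3*z^2 - 4*z - 2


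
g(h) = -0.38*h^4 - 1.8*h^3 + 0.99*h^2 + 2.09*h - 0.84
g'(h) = -1.52*h^3 - 5.4*h^2 + 1.98*h + 2.09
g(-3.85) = 25.02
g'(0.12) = 2.25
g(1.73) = -6.99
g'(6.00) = -508.75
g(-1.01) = -0.48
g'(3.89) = -161.39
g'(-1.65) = -9.05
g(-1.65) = 3.68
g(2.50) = -32.40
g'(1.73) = -18.52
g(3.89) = -170.70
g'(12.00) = -3378.31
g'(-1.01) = -3.85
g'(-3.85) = 1.17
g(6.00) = -833.94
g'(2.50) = -50.46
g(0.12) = -0.58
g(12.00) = -10823.28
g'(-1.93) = -10.92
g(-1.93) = 6.48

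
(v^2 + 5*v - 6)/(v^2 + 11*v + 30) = (v - 1)/(v + 5)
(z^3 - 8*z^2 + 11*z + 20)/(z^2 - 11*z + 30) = (z^2 - 3*z - 4)/(z - 6)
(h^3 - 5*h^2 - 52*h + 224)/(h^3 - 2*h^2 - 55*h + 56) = (h - 4)/(h - 1)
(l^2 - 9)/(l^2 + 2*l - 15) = (l + 3)/(l + 5)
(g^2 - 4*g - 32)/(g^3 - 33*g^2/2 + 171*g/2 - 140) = 2*(g + 4)/(2*g^2 - 17*g + 35)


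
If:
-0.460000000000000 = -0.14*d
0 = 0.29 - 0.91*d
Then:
No Solution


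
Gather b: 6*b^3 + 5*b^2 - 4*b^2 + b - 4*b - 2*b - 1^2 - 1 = 6*b^3 + b^2 - 5*b - 2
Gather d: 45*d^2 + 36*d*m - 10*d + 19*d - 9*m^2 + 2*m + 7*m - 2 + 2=45*d^2 + d*(36*m + 9) - 9*m^2 + 9*m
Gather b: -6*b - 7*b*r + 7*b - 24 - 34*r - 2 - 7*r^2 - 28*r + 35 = b*(1 - 7*r) - 7*r^2 - 62*r + 9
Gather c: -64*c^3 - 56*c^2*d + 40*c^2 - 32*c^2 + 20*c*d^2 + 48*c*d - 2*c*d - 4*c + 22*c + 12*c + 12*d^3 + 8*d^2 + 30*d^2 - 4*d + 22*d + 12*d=-64*c^3 + c^2*(8 - 56*d) + c*(20*d^2 + 46*d + 30) + 12*d^3 + 38*d^2 + 30*d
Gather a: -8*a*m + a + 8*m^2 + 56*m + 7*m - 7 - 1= a*(1 - 8*m) + 8*m^2 + 63*m - 8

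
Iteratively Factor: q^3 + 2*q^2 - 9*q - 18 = (q + 3)*(q^2 - q - 6) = (q - 3)*(q + 3)*(q + 2)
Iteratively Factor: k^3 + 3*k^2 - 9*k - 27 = (k + 3)*(k^2 - 9) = (k - 3)*(k + 3)*(k + 3)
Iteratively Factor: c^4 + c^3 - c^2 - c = (c + 1)*(c^3 - c) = (c - 1)*(c + 1)*(c^2 + c) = c*(c - 1)*(c + 1)*(c + 1)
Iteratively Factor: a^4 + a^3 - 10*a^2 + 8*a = (a + 4)*(a^3 - 3*a^2 + 2*a) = a*(a + 4)*(a^2 - 3*a + 2) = a*(a - 1)*(a + 4)*(a - 2)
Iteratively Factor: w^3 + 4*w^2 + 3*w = (w + 3)*(w^2 + w) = (w + 1)*(w + 3)*(w)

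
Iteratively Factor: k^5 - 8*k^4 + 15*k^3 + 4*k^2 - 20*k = (k + 1)*(k^4 - 9*k^3 + 24*k^2 - 20*k) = (k - 5)*(k + 1)*(k^3 - 4*k^2 + 4*k) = k*(k - 5)*(k + 1)*(k^2 - 4*k + 4) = k*(k - 5)*(k - 2)*(k + 1)*(k - 2)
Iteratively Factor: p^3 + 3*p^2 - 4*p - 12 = (p + 3)*(p^2 - 4) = (p - 2)*(p + 3)*(p + 2)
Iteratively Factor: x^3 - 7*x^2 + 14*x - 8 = (x - 4)*(x^2 - 3*x + 2) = (x - 4)*(x - 1)*(x - 2)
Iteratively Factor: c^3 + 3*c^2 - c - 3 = (c + 3)*(c^2 - 1) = (c + 1)*(c + 3)*(c - 1)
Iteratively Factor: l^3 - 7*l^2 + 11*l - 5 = (l - 1)*(l^2 - 6*l + 5) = (l - 5)*(l - 1)*(l - 1)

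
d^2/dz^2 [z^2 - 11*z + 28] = 2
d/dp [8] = 0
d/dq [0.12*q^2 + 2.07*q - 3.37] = 0.24*q + 2.07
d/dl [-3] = 0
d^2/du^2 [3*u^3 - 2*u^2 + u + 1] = 18*u - 4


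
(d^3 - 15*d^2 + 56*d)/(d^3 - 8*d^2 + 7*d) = (d - 8)/(d - 1)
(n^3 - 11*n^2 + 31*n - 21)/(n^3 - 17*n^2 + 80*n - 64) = (n^2 - 10*n + 21)/(n^2 - 16*n + 64)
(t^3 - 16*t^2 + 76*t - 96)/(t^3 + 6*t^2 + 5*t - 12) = (t^3 - 16*t^2 + 76*t - 96)/(t^3 + 6*t^2 + 5*t - 12)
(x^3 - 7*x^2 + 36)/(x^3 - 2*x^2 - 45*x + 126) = (x + 2)/(x + 7)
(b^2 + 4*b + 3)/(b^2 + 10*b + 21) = (b + 1)/(b + 7)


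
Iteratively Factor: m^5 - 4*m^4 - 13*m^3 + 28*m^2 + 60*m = (m + 2)*(m^4 - 6*m^3 - m^2 + 30*m) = (m - 5)*(m + 2)*(m^3 - m^2 - 6*m) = m*(m - 5)*(m + 2)*(m^2 - m - 6) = m*(m - 5)*(m + 2)^2*(m - 3)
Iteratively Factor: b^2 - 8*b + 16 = (b - 4)*(b - 4)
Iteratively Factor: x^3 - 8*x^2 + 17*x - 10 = (x - 2)*(x^2 - 6*x + 5) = (x - 2)*(x - 1)*(x - 5)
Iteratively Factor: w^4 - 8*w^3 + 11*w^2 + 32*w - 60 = (w - 5)*(w^3 - 3*w^2 - 4*w + 12) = (w - 5)*(w + 2)*(w^2 - 5*w + 6) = (w - 5)*(w - 2)*(w + 2)*(w - 3)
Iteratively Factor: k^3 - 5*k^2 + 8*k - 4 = (k - 2)*(k^2 - 3*k + 2) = (k - 2)*(k - 1)*(k - 2)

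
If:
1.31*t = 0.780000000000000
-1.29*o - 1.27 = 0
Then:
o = -0.98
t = 0.60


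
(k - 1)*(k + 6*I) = k^2 - k + 6*I*k - 6*I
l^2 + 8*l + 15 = (l + 3)*(l + 5)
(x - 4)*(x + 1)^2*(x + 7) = x^4 + 5*x^3 - 21*x^2 - 53*x - 28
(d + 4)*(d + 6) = d^2 + 10*d + 24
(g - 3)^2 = g^2 - 6*g + 9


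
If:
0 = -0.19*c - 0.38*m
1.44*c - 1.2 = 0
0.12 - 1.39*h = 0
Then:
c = 0.83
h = 0.09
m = -0.42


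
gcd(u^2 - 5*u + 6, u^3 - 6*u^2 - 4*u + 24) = u - 2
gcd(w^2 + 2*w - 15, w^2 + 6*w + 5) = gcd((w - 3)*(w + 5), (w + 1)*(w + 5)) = w + 5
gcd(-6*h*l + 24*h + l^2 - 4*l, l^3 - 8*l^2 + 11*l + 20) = l - 4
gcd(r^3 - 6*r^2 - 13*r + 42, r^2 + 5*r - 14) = r - 2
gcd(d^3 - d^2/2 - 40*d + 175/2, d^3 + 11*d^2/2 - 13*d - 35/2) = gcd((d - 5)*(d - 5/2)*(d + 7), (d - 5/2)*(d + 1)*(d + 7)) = d^2 + 9*d/2 - 35/2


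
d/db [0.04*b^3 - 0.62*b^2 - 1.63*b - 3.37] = 0.12*b^2 - 1.24*b - 1.63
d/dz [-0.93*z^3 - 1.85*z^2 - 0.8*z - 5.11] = -2.79*z^2 - 3.7*z - 0.8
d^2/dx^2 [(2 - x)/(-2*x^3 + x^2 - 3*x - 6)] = 2*((x - 2)*(6*x^2 - 2*x + 3)^2 + (-6*x^2 + 2*x - (x - 2)*(6*x - 1) - 3)*(2*x^3 - x^2 + 3*x + 6))/(2*x^3 - x^2 + 3*x + 6)^3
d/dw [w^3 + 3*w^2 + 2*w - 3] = 3*w^2 + 6*w + 2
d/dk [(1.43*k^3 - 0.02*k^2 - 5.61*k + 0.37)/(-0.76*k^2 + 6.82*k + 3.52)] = (-1.0868*k^4 + 19.5052*k^3 + 10.7008*k^2 + 0.421599999999998*k - 22.2706)/(0.5776*k^4 - 10.3664*k^3 + 41.162*k^2 + 48.0128*k + 12.3904)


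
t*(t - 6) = t^2 - 6*t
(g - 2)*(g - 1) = g^2 - 3*g + 2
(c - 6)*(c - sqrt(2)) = c^2 - 6*c - sqrt(2)*c + 6*sqrt(2)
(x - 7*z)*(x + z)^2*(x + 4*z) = x^4 - x^3*z - 33*x^2*z^2 - 59*x*z^3 - 28*z^4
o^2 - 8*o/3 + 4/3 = (o - 2)*(o - 2/3)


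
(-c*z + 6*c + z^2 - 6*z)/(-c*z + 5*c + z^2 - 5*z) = (z - 6)/(z - 5)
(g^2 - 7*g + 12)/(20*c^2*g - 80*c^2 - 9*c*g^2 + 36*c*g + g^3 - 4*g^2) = (g - 3)/(20*c^2 - 9*c*g + g^2)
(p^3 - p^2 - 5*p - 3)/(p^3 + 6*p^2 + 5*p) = (p^2 - 2*p - 3)/(p*(p + 5))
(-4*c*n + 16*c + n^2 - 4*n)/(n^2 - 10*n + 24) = (-4*c + n)/(n - 6)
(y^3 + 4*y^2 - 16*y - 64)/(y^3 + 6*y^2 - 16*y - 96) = (y + 4)/(y + 6)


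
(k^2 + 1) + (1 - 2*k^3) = -2*k^3 + k^2 + 2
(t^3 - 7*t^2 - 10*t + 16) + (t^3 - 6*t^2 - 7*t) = 2*t^3 - 13*t^2 - 17*t + 16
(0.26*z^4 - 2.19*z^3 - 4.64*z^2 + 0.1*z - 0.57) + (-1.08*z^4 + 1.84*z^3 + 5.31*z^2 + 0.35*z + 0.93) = -0.82*z^4 - 0.35*z^3 + 0.67*z^2 + 0.45*z + 0.36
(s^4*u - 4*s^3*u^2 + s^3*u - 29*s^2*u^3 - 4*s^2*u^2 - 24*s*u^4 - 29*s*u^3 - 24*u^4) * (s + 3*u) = s^5*u - s^4*u^2 + s^4*u - 41*s^3*u^3 - s^3*u^2 - 111*s^2*u^4 - 41*s^2*u^3 - 72*s*u^5 - 111*s*u^4 - 72*u^5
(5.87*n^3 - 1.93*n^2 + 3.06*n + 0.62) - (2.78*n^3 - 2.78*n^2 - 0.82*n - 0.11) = 3.09*n^3 + 0.85*n^2 + 3.88*n + 0.73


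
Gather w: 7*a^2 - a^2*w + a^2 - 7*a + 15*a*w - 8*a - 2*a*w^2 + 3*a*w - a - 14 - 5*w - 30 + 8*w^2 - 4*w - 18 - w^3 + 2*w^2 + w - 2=8*a^2 - 16*a - w^3 + w^2*(10 - 2*a) + w*(-a^2 + 18*a - 8) - 64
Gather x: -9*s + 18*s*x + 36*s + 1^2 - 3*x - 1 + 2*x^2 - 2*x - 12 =27*s + 2*x^2 + x*(18*s - 5) - 12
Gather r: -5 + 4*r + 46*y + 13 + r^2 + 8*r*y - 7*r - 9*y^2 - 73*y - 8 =r^2 + r*(8*y - 3) - 9*y^2 - 27*y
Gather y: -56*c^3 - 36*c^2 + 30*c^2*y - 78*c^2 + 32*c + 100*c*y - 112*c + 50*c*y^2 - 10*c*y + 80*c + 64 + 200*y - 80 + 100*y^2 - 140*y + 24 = -56*c^3 - 114*c^2 + y^2*(50*c + 100) + y*(30*c^2 + 90*c + 60) + 8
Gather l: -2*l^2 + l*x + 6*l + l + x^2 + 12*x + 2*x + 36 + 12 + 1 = -2*l^2 + l*(x + 7) + x^2 + 14*x + 49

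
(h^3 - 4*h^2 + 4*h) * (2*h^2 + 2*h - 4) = 2*h^5 - 6*h^4 - 4*h^3 + 24*h^2 - 16*h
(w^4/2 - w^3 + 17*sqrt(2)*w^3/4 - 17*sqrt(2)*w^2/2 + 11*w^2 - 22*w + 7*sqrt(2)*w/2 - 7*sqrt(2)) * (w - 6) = w^5/2 - 4*w^4 + 17*sqrt(2)*w^4/4 - 34*sqrt(2)*w^3 + 17*w^3 - 88*w^2 + 109*sqrt(2)*w^2/2 - 28*sqrt(2)*w + 132*w + 42*sqrt(2)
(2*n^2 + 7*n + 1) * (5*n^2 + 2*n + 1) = 10*n^4 + 39*n^3 + 21*n^2 + 9*n + 1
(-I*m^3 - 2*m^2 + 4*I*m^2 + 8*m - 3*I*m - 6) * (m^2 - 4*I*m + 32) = -I*m^5 - 6*m^4 + 4*I*m^4 + 24*m^3 - 27*I*m^3 - 82*m^2 + 96*I*m^2 + 256*m - 72*I*m - 192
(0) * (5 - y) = 0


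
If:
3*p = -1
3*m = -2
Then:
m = -2/3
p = -1/3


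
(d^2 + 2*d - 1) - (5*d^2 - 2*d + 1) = -4*d^2 + 4*d - 2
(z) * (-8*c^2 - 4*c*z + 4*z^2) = -8*c^2*z - 4*c*z^2 + 4*z^3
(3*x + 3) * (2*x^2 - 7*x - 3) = 6*x^3 - 15*x^2 - 30*x - 9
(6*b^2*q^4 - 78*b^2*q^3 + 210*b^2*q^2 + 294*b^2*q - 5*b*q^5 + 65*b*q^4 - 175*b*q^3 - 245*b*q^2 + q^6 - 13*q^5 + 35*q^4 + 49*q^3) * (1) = 6*b^2*q^4 - 78*b^2*q^3 + 210*b^2*q^2 + 294*b^2*q - 5*b*q^5 + 65*b*q^4 - 175*b*q^3 - 245*b*q^2 + q^6 - 13*q^5 + 35*q^4 + 49*q^3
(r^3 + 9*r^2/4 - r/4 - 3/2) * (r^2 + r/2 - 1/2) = r^5 + 11*r^4/4 + 3*r^3/8 - 11*r^2/4 - 5*r/8 + 3/4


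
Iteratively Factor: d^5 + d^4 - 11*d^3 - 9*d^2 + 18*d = (d)*(d^4 + d^3 - 11*d^2 - 9*d + 18) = d*(d + 2)*(d^3 - d^2 - 9*d + 9) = d*(d - 3)*(d + 2)*(d^2 + 2*d - 3) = d*(d - 3)*(d + 2)*(d + 3)*(d - 1)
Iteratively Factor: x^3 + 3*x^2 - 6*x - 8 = (x + 4)*(x^2 - x - 2) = (x + 1)*(x + 4)*(x - 2)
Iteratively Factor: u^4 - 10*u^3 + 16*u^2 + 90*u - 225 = (u - 5)*(u^3 - 5*u^2 - 9*u + 45) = (u - 5)*(u + 3)*(u^2 - 8*u + 15) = (u - 5)*(u - 3)*(u + 3)*(u - 5)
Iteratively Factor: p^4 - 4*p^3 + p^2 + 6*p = (p)*(p^3 - 4*p^2 + p + 6) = p*(p - 2)*(p^2 - 2*p - 3) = p*(p - 3)*(p - 2)*(p + 1)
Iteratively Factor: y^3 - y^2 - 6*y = (y - 3)*(y^2 + 2*y) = (y - 3)*(y + 2)*(y)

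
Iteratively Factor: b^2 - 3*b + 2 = (b - 1)*(b - 2)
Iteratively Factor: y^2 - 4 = (y - 2)*(y + 2)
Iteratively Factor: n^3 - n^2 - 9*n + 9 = (n - 1)*(n^2 - 9) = (n - 1)*(n + 3)*(n - 3)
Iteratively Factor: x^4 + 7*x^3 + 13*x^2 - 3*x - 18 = (x - 1)*(x^3 + 8*x^2 + 21*x + 18) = (x - 1)*(x + 2)*(x^2 + 6*x + 9) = (x - 1)*(x + 2)*(x + 3)*(x + 3)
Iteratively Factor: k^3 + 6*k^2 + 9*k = (k + 3)*(k^2 + 3*k) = (k + 3)^2*(k)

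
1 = 1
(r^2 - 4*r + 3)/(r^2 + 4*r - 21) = (r - 1)/(r + 7)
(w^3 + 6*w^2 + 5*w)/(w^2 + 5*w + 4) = w*(w + 5)/(w + 4)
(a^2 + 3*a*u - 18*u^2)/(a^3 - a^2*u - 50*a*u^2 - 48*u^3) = (-a + 3*u)/(-a^2 + 7*a*u + 8*u^2)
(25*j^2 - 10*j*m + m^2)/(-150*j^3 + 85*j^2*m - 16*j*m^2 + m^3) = -1/(6*j - m)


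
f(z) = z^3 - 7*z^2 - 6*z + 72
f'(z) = 3*z^2 - 14*z - 6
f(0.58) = 66.36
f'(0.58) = -13.11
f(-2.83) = 10.25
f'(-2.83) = 57.65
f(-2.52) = 26.66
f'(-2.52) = 48.33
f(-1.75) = 55.70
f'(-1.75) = 27.69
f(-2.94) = 3.72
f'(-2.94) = 61.09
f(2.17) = 36.24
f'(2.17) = -22.25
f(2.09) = 38.01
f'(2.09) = -22.16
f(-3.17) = -11.18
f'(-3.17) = 68.53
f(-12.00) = -2592.00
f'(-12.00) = 594.00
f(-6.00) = -360.00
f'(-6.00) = 186.00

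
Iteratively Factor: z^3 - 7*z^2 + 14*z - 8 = (z - 1)*(z^2 - 6*z + 8) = (z - 2)*(z - 1)*(z - 4)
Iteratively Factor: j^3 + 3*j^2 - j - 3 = (j + 3)*(j^2 - 1) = (j + 1)*(j + 3)*(j - 1)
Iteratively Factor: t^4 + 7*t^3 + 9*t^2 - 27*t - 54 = (t + 3)*(t^3 + 4*t^2 - 3*t - 18) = (t + 3)^2*(t^2 + t - 6) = (t - 2)*(t + 3)^2*(t + 3)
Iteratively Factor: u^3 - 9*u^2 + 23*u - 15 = (u - 1)*(u^2 - 8*u + 15) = (u - 3)*(u - 1)*(u - 5)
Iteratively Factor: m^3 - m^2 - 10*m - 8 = (m + 1)*(m^2 - 2*m - 8) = (m - 4)*(m + 1)*(m + 2)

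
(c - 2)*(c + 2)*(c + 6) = c^3 + 6*c^2 - 4*c - 24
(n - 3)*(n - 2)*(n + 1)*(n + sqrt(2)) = n^4 - 4*n^3 + sqrt(2)*n^3 - 4*sqrt(2)*n^2 + n^2 + sqrt(2)*n + 6*n + 6*sqrt(2)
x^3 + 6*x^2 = x^2*(x + 6)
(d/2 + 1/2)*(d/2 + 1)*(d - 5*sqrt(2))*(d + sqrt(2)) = d^4/4 - sqrt(2)*d^3 + 3*d^3/4 - 3*sqrt(2)*d^2 - 2*d^2 - 15*d/2 - 2*sqrt(2)*d - 5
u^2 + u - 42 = (u - 6)*(u + 7)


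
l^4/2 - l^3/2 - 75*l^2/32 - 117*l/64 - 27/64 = (l/2 + 1/4)*(l - 3)*(l + 3/4)^2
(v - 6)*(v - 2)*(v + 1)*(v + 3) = v^4 - 4*v^3 - 17*v^2 + 24*v + 36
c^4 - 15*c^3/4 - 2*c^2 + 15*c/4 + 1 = (c - 4)*(c - 1)*(c + 1/4)*(c + 1)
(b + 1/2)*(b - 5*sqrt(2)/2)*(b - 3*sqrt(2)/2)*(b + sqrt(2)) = b^4 - 3*sqrt(2)*b^3 + b^3/2 - 3*sqrt(2)*b^2/2 - b^2/2 - b/4 + 15*sqrt(2)*b/2 + 15*sqrt(2)/4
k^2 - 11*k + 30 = (k - 6)*(k - 5)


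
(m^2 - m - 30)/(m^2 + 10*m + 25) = (m - 6)/(m + 5)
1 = 1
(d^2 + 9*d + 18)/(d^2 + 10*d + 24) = (d + 3)/(d + 4)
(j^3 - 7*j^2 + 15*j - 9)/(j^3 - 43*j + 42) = (j^2 - 6*j + 9)/(j^2 + j - 42)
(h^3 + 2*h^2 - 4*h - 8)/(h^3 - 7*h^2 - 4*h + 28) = (h + 2)/(h - 7)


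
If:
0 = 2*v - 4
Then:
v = 2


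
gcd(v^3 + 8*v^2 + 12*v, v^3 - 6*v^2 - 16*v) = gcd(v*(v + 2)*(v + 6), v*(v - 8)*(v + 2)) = v^2 + 2*v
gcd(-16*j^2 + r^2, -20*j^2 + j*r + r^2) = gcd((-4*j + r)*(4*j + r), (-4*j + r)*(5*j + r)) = -4*j + r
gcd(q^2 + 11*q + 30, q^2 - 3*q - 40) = q + 5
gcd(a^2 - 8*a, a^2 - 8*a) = a^2 - 8*a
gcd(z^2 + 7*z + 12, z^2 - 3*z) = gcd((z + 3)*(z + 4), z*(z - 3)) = 1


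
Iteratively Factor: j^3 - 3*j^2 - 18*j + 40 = (j - 5)*(j^2 + 2*j - 8) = (j - 5)*(j + 4)*(j - 2)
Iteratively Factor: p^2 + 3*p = (p + 3)*(p)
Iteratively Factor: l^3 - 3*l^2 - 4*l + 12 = (l + 2)*(l^2 - 5*l + 6) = (l - 3)*(l + 2)*(l - 2)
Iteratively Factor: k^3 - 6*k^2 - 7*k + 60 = (k - 5)*(k^2 - k - 12) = (k - 5)*(k + 3)*(k - 4)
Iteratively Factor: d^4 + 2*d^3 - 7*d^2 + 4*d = (d - 1)*(d^3 + 3*d^2 - 4*d) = d*(d - 1)*(d^2 + 3*d - 4) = d*(d - 1)*(d + 4)*(d - 1)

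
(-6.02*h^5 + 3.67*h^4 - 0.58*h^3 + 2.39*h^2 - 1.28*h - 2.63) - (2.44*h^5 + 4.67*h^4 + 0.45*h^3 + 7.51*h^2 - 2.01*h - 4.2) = -8.46*h^5 - 1.0*h^4 - 1.03*h^3 - 5.12*h^2 + 0.73*h + 1.57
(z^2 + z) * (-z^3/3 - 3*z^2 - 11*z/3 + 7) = -z^5/3 - 10*z^4/3 - 20*z^3/3 + 10*z^2/3 + 7*z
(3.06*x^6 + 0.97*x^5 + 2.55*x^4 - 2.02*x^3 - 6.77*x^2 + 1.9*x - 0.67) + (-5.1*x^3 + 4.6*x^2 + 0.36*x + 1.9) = 3.06*x^6 + 0.97*x^5 + 2.55*x^4 - 7.12*x^3 - 2.17*x^2 + 2.26*x + 1.23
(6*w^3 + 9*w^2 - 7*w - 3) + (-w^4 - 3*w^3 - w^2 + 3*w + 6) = -w^4 + 3*w^3 + 8*w^2 - 4*w + 3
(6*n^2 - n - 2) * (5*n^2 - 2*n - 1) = 30*n^4 - 17*n^3 - 14*n^2 + 5*n + 2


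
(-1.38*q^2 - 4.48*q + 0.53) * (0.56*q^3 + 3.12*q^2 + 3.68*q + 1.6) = -0.7728*q^5 - 6.8144*q^4 - 18.7592*q^3 - 17.0408*q^2 - 5.2176*q + 0.848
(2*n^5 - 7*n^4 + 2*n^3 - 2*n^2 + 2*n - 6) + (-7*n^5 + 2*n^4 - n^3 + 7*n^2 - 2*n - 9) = -5*n^5 - 5*n^4 + n^3 + 5*n^2 - 15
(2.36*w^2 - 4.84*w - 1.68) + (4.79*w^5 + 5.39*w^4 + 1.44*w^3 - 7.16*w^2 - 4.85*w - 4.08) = 4.79*w^5 + 5.39*w^4 + 1.44*w^3 - 4.8*w^2 - 9.69*w - 5.76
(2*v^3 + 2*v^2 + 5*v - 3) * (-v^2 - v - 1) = -2*v^5 - 4*v^4 - 9*v^3 - 4*v^2 - 2*v + 3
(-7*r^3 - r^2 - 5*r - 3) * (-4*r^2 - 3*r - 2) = 28*r^5 + 25*r^4 + 37*r^3 + 29*r^2 + 19*r + 6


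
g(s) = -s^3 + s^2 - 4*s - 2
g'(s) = -3*s^2 + 2*s - 4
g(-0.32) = -0.58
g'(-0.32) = -4.95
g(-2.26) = 23.69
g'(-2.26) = -23.84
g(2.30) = -18.08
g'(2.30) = -15.27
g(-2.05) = 19.02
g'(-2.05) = -20.71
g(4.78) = -107.49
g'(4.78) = -62.99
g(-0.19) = -1.20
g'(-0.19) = -4.49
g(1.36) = -8.11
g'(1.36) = -6.83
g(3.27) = -39.35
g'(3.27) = -29.54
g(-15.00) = 3658.00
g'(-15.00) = -709.00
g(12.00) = -1634.00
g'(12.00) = -412.00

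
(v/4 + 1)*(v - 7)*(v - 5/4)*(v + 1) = v^4/4 - 13*v^3/16 - 57*v^2/8 + 43*v/16 + 35/4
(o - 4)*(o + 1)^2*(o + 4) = o^4 + 2*o^3 - 15*o^2 - 32*o - 16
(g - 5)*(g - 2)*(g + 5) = g^3 - 2*g^2 - 25*g + 50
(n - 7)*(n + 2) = n^2 - 5*n - 14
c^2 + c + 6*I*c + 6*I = (c + 1)*(c + 6*I)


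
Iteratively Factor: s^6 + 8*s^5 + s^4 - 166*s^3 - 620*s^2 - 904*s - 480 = (s + 2)*(s^5 + 6*s^4 - 11*s^3 - 144*s^2 - 332*s - 240) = (s - 5)*(s + 2)*(s^4 + 11*s^3 + 44*s^2 + 76*s + 48) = (s - 5)*(s + 2)^2*(s^3 + 9*s^2 + 26*s + 24) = (s - 5)*(s + 2)^2*(s + 4)*(s^2 + 5*s + 6) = (s - 5)*(s + 2)^2*(s + 3)*(s + 4)*(s + 2)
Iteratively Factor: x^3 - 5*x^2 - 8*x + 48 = (x - 4)*(x^2 - x - 12) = (x - 4)*(x + 3)*(x - 4)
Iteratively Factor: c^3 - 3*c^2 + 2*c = (c)*(c^2 - 3*c + 2) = c*(c - 2)*(c - 1)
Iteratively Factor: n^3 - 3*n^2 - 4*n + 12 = (n - 2)*(n^2 - n - 6) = (n - 3)*(n - 2)*(n + 2)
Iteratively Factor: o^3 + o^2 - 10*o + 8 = (o - 2)*(o^2 + 3*o - 4) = (o - 2)*(o - 1)*(o + 4)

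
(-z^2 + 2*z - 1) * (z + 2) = -z^3 + 3*z - 2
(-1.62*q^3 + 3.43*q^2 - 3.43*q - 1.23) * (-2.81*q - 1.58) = 4.5522*q^4 - 7.0787*q^3 + 4.2189*q^2 + 8.8757*q + 1.9434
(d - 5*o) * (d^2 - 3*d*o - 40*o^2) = d^3 - 8*d^2*o - 25*d*o^2 + 200*o^3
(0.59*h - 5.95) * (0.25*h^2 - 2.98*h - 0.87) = 0.1475*h^3 - 3.2457*h^2 + 17.2177*h + 5.1765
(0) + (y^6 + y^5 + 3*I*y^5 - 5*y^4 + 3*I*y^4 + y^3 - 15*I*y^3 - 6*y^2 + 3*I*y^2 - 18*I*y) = y^6 + y^5 + 3*I*y^5 - 5*y^4 + 3*I*y^4 + y^3 - 15*I*y^3 - 6*y^2 + 3*I*y^2 - 18*I*y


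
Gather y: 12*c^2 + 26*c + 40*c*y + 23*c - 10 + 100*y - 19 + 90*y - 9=12*c^2 + 49*c + y*(40*c + 190) - 38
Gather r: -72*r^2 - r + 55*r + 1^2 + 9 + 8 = -72*r^2 + 54*r + 18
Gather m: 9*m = 9*m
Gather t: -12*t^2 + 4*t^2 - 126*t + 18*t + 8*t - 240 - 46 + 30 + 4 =-8*t^2 - 100*t - 252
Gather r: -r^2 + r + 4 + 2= -r^2 + r + 6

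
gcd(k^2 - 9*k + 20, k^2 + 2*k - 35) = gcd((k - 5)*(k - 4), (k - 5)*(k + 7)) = k - 5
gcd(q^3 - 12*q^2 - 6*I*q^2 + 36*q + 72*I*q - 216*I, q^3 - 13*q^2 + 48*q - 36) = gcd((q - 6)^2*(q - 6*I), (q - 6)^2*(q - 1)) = q^2 - 12*q + 36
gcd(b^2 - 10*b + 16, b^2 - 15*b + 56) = b - 8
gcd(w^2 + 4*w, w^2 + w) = w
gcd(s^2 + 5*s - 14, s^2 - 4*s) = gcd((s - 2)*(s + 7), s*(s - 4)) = 1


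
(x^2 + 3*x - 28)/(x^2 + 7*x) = (x - 4)/x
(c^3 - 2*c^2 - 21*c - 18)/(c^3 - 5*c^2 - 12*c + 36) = (c + 1)/(c - 2)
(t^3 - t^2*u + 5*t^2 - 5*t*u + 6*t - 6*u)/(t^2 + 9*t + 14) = (t^2 - t*u + 3*t - 3*u)/(t + 7)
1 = 1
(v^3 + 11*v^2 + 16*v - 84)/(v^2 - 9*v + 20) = (v^3 + 11*v^2 + 16*v - 84)/(v^2 - 9*v + 20)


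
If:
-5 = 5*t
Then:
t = -1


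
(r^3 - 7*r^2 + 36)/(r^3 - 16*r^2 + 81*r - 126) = (r + 2)/(r - 7)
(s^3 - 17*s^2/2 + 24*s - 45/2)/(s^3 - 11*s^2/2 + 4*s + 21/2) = (2*s^2 - 11*s + 15)/(2*s^2 - 5*s - 7)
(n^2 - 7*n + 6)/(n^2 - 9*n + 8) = (n - 6)/(n - 8)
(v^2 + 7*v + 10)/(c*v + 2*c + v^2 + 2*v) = (v + 5)/(c + v)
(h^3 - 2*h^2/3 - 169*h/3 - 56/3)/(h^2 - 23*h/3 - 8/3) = h + 7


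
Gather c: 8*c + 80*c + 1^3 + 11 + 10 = 88*c + 22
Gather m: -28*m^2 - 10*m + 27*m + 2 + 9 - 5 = -28*m^2 + 17*m + 6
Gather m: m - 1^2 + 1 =m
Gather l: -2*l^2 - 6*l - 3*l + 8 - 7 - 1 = -2*l^2 - 9*l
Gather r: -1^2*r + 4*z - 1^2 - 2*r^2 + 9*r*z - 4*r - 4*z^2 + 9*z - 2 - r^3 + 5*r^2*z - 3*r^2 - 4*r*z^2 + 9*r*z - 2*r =-r^3 + r^2*(5*z - 5) + r*(-4*z^2 + 18*z - 7) - 4*z^2 + 13*z - 3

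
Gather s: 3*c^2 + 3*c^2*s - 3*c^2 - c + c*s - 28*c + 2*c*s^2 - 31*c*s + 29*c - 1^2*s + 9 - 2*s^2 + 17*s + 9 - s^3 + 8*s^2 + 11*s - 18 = -s^3 + s^2*(2*c + 6) + s*(3*c^2 - 30*c + 27)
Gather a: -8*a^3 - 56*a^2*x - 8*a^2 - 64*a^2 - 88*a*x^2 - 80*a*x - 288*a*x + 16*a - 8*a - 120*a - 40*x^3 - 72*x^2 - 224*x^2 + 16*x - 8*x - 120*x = -8*a^3 + a^2*(-56*x - 72) + a*(-88*x^2 - 368*x - 112) - 40*x^3 - 296*x^2 - 112*x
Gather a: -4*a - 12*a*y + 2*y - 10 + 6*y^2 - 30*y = a*(-12*y - 4) + 6*y^2 - 28*y - 10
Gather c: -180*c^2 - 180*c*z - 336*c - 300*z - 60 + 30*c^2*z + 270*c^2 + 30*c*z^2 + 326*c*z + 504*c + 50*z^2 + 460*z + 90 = c^2*(30*z + 90) + c*(30*z^2 + 146*z + 168) + 50*z^2 + 160*z + 30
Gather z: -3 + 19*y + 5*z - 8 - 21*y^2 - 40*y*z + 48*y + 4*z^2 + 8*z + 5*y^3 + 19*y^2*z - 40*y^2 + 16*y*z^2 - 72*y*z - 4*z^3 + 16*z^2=5*y^3 - 61*y^2 + 67*y - 4*z^3 + z^2*(16*y + 20) + z*(19*y^2 - 112*y + 13) - 11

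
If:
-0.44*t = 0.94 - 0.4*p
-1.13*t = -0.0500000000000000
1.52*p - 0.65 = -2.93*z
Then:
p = 2.40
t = 0.04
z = -1.02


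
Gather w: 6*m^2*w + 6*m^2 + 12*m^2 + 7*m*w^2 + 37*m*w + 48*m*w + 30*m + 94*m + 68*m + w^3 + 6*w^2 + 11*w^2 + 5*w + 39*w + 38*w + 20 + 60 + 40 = 18*m^2 + 192*m + w^3 + w^2*(7*m + 17) + w*(6*m^2 + 85*m + 82) + 120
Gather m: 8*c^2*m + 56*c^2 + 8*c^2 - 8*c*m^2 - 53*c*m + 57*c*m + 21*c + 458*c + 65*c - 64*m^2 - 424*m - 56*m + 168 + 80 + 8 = 64*c^2 + 544*c + m^2*(-8*c - 64) + m*(8*c^2 + 4*c - 480) + 256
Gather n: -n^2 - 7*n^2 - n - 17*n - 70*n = -8*n^2 - 88*n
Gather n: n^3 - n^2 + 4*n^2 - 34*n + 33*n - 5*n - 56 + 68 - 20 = n^3 + 3*n^2 - 6*n - 8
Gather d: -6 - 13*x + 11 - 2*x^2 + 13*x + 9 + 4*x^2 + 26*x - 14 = 2*x^2 + 26*x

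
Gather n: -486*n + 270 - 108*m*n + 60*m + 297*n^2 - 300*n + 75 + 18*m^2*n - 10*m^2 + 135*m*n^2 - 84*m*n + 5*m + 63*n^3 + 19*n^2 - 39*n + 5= -10*m^2 + 65*m + 63*n^3 + n^2*(135*m + 316) + n*(18*m^2 - 192*m - 825) + 350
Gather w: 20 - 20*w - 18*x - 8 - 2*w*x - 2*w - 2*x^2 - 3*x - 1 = w*(-2*x - 22) - 2*x^2 - 21*x + 11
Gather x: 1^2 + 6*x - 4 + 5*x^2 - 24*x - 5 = 5*x^2 - 18*x - 8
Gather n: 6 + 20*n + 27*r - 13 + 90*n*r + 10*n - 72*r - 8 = n*(90*r + 30) - 45*r - 15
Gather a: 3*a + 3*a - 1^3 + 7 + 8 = 6*a + 14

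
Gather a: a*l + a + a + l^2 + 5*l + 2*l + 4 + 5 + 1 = a*(l + 2) + l^2 + 7*l + 10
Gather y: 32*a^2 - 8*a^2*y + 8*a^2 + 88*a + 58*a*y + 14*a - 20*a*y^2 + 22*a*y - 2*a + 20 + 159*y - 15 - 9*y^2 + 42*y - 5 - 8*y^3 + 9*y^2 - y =40*a^2 - 20*a*y^2 + 100*a - 8*y^3 + y*(-8*a^2 + 80*a + 200)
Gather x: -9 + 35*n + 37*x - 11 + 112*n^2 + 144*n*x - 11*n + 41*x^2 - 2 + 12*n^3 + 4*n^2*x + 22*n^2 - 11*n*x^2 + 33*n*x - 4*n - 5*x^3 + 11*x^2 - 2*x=12*n^3 + 134*n^2 + 20*n - 5*x^3 + x^2*(52 - 11*n) + x*(4*n^2 + 177*n + 35) - 22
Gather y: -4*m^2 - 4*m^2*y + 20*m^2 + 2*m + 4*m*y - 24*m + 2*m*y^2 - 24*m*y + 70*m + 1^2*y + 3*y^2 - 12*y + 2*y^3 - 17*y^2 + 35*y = 16*m^2 + 48*m + 2*y^3 + y^2*(2*m - 14) + y*(-4*m^2 - 20*m + 24)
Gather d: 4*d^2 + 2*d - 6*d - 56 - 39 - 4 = 4*d^2 - 4*d - 99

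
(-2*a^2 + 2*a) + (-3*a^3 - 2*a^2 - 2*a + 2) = -3*a^3 - 4*a^2 + 2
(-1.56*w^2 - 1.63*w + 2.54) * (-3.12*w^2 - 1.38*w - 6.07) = 4.8672*w^4 + 7.2384*w^3 + 3.7938*w^2 + 6.3889*w - 15.4178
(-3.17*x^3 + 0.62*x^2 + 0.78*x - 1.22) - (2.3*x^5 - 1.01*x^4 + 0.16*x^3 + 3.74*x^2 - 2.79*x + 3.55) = -2.3*x^5 + 1.01*x^4 - 3.33*x^3 - 3.12*x^2 + 3.57*x - 4.77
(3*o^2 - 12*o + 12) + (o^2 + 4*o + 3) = 4*o^2 - 8*o + 15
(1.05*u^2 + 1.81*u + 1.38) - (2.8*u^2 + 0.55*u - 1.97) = -1.75*u^2 + 1.26*u + 3.35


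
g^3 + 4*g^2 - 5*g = g*(g - 1)*(g + 5)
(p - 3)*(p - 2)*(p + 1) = p^3 - 4*p^2 + p + 6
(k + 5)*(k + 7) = k^2 + 12*k + 35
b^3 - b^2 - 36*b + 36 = (b - 6)*(b - 1)*(b + 6)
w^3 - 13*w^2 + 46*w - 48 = (w - 8)*(w - 3)*(w - 2)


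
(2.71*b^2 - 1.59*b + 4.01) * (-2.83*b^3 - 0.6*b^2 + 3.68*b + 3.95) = -7.6693*b^5 + 2.8737*b^4 - 0.421500000000001*b^3 + 2.4473*b^2 + 8.4763*b + 15.8395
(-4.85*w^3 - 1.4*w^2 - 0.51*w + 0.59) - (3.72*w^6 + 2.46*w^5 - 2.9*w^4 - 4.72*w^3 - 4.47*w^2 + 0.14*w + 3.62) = -3.72*w^6 - 2.46*w^5 + 2.9*w^4 - 0.13*w^3 + 3.07*w^2 - 0.65*w - 3.03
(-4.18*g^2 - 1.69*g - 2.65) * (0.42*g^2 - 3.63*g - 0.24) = -1.7556*g^4 + 14.4636*g^3 + 6.0249*g^2 + 10.0251*g + 0.636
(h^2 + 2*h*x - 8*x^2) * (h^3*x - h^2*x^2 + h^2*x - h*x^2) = h^5*x + h^4*x^2 + h^4*x - 10*h^3*x^3 + h^3*x^2 + 8*h^2*x^4 - 10*h^2*x^3 + 8*h*x^4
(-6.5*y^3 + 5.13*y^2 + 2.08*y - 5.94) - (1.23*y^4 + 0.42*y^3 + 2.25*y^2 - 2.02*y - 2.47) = -1.23*y^4 - 6.92*y^3 + 2.88*y^2 + 4.1*y - 3.47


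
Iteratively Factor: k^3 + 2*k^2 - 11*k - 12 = (k - 3)*(k^2 + 5*k + 4) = (k - 3)*(k + 4)*(k + 1)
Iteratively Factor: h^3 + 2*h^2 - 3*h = (h)*(h^2 + 2*h - 3) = h*(h - 1)*(h + 3)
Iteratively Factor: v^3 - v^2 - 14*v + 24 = (v + 4)*(v^2 - 5*v + 6) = (v - 2)*(v + 4)*(v - 3)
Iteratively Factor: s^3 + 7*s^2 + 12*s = (s)*(s^2 + 7*s + 12) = s*(s + 4)*(s + 3)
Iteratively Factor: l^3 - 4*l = (l)*(l^2 - 4) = l*(l - 2)*(l + 2)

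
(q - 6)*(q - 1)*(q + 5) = q^3 - 2*q^2 - 29*q + 30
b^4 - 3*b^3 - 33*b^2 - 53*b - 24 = (b - 8)*(b + 1)^2*(b + 3)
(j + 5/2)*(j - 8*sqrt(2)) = j^2 - 8*sqrt(2)*j + 5*j/2 - 20*sqrt(2)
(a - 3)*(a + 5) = a^2 + 2*a - 15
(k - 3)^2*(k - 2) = k^3 - 8*k^2 + 21*k - 18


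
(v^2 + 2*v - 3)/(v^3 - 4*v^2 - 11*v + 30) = (v - 1)/(v^2 - 7*v + 10)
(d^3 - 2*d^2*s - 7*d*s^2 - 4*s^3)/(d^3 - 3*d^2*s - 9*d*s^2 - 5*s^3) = (-d + 4*s)/(-d + 5*s)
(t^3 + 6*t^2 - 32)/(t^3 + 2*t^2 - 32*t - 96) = (t - 2)/(t - 6)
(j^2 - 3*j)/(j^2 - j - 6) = j/(j + 2)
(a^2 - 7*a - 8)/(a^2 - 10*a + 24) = (a^2 - 7*a - 8)/(a^2 - 10*a + 24)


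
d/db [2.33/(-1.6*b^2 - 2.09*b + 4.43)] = (7.456*b + 4.8697)/(1.6*b^2 + 2.09*b - 4.43)^2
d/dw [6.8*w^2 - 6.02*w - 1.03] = 13.6*w - 6.02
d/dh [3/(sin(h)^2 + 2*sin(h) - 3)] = -6*(sin(h) + 1)*cos(h)/(sin(h)^2 + 2*sin(h) - 3)^2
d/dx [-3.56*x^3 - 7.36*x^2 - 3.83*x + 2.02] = -10.68*x^2 - 14.72*x - 3.83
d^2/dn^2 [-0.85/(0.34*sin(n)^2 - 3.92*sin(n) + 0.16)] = (0.39304*sin(n)^4 - 3.39864*sin(n)^3 + 12.28692*sin(n)^2 + 7.3304*sin(n) - 26.0304)/(0.34*sin(n)^2 - 3.92*sin(n) + 0.16)^3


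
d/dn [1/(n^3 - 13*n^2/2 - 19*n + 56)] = 4*(-3*n^2 + 13*n + 19)/(2*n^3 - 13*n^2 - 38*n + 112)^2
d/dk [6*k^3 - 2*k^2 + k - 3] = 18*k^2 - 4*k + 1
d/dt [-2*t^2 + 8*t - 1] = 8 - 4*t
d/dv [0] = 0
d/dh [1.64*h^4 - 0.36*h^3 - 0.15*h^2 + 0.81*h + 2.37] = 6.56*h^3 - 1.08*h^2 - 0.3*h + 0.81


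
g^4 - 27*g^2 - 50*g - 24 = (g - 6)*(g + 1)^2*(g + 4)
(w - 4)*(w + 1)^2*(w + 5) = w^4 + 3*w^3 - 17*w^2 - 39*w - 20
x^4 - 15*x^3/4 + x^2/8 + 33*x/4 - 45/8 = (x - 3)*(x - 5/4)*(x - 1)*(x + 3/2)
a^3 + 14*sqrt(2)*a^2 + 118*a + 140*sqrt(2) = (a + 2*sqrt(2))*(a + 5*sqrt(2))*(a + 7*sqrt(2))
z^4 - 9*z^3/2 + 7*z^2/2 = z^2*(z - 7/2)*(z - 1)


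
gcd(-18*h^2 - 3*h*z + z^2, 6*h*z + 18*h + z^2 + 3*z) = 1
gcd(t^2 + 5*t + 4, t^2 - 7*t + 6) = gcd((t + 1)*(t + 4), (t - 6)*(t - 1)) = 1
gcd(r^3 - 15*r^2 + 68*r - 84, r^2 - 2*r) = r - 2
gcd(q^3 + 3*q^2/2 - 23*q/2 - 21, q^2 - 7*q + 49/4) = q - 7/2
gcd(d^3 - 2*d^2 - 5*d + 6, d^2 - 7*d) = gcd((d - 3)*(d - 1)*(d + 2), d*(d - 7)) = 1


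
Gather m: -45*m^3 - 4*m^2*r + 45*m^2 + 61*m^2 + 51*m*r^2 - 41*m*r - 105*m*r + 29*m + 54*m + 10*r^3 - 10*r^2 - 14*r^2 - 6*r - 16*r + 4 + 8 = -45*m^3 + m^2*(106 - 4*r) + m*(51*r^2 - 146*r + 83) + 10*r^3 - 24*r^2 - 22*r + 12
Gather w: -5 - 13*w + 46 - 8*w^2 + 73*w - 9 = -8*w^2 + 60*w + 32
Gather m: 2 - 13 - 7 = -18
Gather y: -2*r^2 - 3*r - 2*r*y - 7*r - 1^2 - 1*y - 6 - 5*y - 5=-2*r^2 - 10*r + y*(-2*r - 6) - 12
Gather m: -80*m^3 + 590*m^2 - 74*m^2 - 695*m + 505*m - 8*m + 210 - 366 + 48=-80*m^3 + 516*m^2 - 198*m - 108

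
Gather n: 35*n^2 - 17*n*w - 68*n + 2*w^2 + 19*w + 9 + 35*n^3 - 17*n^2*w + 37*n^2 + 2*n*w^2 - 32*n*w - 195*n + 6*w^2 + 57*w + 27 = 35*n^3 + n^2*(72 - 17*w) + n*(2*w^2 - 49*w - 263) + 8*w^2 + 76*w + 36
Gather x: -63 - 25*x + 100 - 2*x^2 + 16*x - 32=-2*x^2 - 9*x + 5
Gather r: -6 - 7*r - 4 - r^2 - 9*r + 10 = -r^2 - 16*r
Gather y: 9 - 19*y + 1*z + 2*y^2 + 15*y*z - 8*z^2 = 2*y^2 + y*(15*z - 19) - 8*z^2 + z + 9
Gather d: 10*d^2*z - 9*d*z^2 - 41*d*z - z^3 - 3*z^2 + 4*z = 10*d^2*z + d*(-9*z^2 - 41*z) - z^3 - 3*z^2 + 4*z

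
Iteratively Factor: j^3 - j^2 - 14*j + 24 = (j - 3)*(j^2 + 2*j - 8) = (j - 3)*(j - 2)*(j + 4)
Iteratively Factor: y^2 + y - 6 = (y + 3)*(y - 2)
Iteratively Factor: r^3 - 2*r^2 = (r)*(r^2 - 2*r) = r^2*(r - 2)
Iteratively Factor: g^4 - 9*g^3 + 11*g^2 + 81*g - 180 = (g - 4)*(g^3 - 5*g^2 - 9*g + 45) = (g - 5)*(g - 4)*(g^2 - 9) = (g - 5)*(g - 4)*(g - 3)*(g + 3)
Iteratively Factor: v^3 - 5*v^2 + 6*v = (v - 2)*(v^2 - 3*v) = (v - 3)*(v - 2)*(v)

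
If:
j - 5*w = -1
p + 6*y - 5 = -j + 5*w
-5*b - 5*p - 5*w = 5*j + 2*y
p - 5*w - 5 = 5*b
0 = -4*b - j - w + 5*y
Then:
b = 609/295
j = -495/59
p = 468/59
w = -436/295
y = -19/59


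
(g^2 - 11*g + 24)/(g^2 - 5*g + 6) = (g - 8)/(g - 2)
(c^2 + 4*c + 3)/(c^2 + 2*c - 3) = (c + 1)/(c - 1)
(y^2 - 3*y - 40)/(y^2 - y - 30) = (y - 8)/(y - 6)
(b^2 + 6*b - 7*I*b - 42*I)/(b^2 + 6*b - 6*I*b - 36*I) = (b - 7*I)/(b - 6*I)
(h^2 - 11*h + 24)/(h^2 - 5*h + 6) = (h - 8)/(h - 2)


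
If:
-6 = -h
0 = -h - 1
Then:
No Solution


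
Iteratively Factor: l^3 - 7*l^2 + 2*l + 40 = (l - 5)*(l^2 - 2*l - 8) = (l - 5)*(l + 2)*(l - 4)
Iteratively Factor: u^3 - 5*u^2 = (u - 5)*(u^2) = u*(u - 5)*(u)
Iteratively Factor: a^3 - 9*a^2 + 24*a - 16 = (a - 4)*(a^2 - 5*a + 4) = (a - 4)*(a - 1)*(a - 4)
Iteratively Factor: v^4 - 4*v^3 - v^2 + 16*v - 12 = (v - 1)*(v^3 - 3*v^2 - 4*v + 12) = (v - 3)*(v - 1)*(v^2 - 4) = (v - 3)*(v - 2)*(v - 1)*(v + 2)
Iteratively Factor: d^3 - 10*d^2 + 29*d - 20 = (d - 4)*(d^2 - 6*d + 5) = (d - 4)*(d - 1)*(d - 5)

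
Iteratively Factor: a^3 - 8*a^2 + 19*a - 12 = (a - 1)*(a^2 - 7*a + 12) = (a - 4)*(a - 1)*(a - 3)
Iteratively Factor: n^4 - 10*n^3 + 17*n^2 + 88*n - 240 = (n + 3)*(n^3 - 13*n^2 + 56*n - 80) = (n - 5)*(n + 3)*(n^2 - 8*n + 16) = (n - 5)*(n - 4)*(n + 3)*(n - 4)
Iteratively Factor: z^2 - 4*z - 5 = (z - 5)*(z + 1)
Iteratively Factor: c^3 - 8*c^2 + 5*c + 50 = (c - 5)*(c^2 - 3*c - 10) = (c - 5)*(c + 2)*(c - 5)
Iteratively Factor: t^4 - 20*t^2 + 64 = (t - 2)*(t^3 + 2*t^2 - 16*t - 32) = (t - 2)*(t + 4)*(t^2 - 2*t - 8) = (t - 4)*(t - 2)*(t + 4)*(t + 2)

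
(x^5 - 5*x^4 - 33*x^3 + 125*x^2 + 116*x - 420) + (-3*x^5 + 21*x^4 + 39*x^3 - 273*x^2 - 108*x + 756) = -2*x^5 + 16*x^4 + 6*x^3 - 148*x^2 + 8*x + 336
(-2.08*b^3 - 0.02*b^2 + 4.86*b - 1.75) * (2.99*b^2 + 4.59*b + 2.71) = -6.2192*b^5 - 9.607*b^4 + 8.8028*b^3 + 17.0207*b^2 + 5.1381*b - 4.7425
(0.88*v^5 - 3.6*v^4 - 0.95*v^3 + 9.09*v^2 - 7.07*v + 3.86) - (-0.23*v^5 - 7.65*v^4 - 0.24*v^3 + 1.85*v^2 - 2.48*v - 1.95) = 1.11*v^5 + 4.05*v^4 - 0.71*v^3 + 7.24*v^2 - 4.59*v + 5.81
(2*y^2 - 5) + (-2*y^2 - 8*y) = -8*y - 5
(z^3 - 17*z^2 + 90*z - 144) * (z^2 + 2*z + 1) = z^5 - 15*z^4 + 57*z^3 + 19*z^2 - 198*z - 144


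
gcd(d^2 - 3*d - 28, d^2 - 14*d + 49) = d - 7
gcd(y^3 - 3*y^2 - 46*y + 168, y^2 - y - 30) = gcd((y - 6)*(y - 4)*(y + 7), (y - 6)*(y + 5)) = y - 6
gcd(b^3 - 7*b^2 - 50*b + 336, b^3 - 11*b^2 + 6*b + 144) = b^2 - 14*b + 48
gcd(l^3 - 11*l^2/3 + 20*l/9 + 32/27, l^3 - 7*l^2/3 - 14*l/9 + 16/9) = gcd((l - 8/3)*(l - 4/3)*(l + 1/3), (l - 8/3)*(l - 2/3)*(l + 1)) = l - 8/3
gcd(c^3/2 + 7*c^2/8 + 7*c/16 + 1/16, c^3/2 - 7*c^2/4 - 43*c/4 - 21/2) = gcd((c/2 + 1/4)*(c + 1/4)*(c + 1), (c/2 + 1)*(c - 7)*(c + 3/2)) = 1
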